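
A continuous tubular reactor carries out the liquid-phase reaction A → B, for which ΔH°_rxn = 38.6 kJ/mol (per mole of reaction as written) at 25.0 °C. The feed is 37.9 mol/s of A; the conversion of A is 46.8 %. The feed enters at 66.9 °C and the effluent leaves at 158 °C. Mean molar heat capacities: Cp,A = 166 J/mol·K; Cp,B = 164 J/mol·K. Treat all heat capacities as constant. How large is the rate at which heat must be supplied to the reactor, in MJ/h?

Extent of reaction ξ = 0.468 × 37.9 = 17.737 mol/s
Reaction term: ξ·ΔH°_rxn = 17.737 × 38.6 = 684.66 kJ/s
Sensible, feed 66.9→25 °C: -263.61 kJ/s
Outlet flows (mol/s): A 20.163, B 17.737
Sensible, products 25→158 °C: 832.04 kJ/s
Q = ΔH = 1253.1 kJ/s = 1253.1 kW
Heat supplied = 4511.1 MJ/h

Q_in = 4510 MJ/h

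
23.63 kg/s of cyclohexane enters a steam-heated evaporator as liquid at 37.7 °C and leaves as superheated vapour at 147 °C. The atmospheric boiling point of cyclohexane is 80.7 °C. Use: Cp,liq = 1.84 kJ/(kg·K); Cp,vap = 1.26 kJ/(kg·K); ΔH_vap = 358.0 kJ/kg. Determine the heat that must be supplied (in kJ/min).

liquid 37.7→80.7 °C: 79.12 kJ/kg
vaporisation at 80.7 °C: 358 kJ/kg
vapour 80.7→147 °C: 83.538 kJ/kg
Δh = 79.12 + 358 + 83.538 = 520.66 kJ/kg
Q = ṁ·Δh = 23.63 kg/s × 520.66 kJ/kg = 12303 kJ/s
|Q| = 12303 kW = 738190 kJ/min

Q = 738000 kJ/min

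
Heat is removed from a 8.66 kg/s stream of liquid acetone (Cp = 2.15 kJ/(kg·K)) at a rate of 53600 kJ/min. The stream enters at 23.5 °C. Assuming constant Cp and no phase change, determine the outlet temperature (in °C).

Q = 53600 kJ/min = 893.33 kJ/s
ΔT = Q/(ṁ·Cp) = 893.33/(8.66×2.15) = 47.98 K
T_out = 23.5 − 47.98 = -24.48 °C

T_out = -24.5 °C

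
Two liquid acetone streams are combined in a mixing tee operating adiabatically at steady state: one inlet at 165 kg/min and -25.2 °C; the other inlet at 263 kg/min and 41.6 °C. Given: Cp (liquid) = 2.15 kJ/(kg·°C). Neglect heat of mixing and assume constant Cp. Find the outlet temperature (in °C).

No heat crosses the boundary, so H_out = H_in.
Σ ṁᵢCp,ᵢTᵢ = 165×2.15×-25.2 + 263×2.15×41.6 = 14583
Σ ṁᵢCp,ᵢ = 165×2.15 + 263×2.15 = 920.2
T_out = 14583 / 920.2 = 15.848 °C

T_out = 15.8 °C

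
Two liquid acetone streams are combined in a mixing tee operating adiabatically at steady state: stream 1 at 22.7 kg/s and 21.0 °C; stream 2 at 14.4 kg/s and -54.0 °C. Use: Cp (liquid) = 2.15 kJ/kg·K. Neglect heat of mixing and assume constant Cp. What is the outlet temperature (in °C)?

T_out = -8.11 °C

No heat crosses the boundary, so H_out = H_in.
Σ ṁᵢCp,ᵢTᵢ = 22.7×2.15×21.0 + 14.4×2.15×-54.0 = -646.94
Σ ṁᵢCp,ᵢ = 22.7×2.15 + 14.4×2.15 = 79.765
T_out = -646.94 / 79.765 = -8.1105 °C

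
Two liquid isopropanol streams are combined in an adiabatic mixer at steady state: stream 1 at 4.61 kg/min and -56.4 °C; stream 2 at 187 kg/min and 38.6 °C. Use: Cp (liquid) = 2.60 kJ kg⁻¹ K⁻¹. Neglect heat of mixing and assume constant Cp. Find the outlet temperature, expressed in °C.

T_out = 36.3 °C

No heat crosses the boundary, so H_out = H_in.
Σ ṁᵢCp,ᵢTᵢ = 4.61×2.60×-56.4 + 187×2.60×38.6 = 18091
Σ ṁᵢCp,ᵢ = 4.61×2.60 + 187×2.60 = 498.19
T_out = 18091 / 498.19 = 36.314 °C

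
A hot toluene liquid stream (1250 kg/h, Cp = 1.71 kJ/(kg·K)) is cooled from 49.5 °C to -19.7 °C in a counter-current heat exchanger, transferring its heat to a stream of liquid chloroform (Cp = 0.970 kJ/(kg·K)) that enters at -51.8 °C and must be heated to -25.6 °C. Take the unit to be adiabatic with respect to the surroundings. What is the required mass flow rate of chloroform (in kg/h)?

Heat released by hot stream: Q = 1250 × 1.71 × (49.5 − -19.7) = 147920 kJ/h
Energy balance on cold side (adiabatic exchanger): Q = ṁ_c·Cp_c·(T_c,out − T_c,in)
ṁ_c = 147920 / [0.970 × (-25.6 − -51.8)] = 5820.2 kg/h

ṁ_c = 5820 kg/h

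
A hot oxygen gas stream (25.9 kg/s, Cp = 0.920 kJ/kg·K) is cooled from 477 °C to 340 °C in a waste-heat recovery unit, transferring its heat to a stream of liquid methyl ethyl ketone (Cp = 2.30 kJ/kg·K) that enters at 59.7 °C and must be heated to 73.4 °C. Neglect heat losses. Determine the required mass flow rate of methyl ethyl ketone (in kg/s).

ṁ_c = 104 kg/s

Heat released by hot stream: Q = 25.9 × 0.920 × (477 − 340) = 3264.4 kJ/s
Energy balance on cold side (adiabatic exchanger): Q = ṁ_c·Cp_c·(T_c,out − T_c,in)
ṁ_c = 3264.4 / [2.30 × (73.4 − 59.7)] = 103.6 kg/s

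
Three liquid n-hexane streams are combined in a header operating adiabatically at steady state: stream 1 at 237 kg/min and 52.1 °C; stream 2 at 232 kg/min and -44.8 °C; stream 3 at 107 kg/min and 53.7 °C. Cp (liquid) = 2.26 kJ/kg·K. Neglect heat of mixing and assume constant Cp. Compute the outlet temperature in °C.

T_out = 13.4 °C

No heat crosses the boundary, so H_out = H_in.
T_out = Σ ṁᵢCp,ᵢTᵢ / Σ ṁᵢCp,ᵢ
      = 17402 / 1301.8 = 13.368 °C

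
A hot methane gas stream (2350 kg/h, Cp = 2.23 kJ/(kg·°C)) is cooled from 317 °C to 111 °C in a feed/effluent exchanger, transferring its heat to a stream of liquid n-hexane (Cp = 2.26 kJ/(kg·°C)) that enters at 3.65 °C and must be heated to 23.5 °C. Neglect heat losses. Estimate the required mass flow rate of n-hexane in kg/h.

ṁ_c = 24100 kg/h

Heat released by hot stream: Q = 2350 × 2.23 × (317 − 111) = 1.0795e+06 kJ/h
Energy balance on cold side (adiabatic exchanger): Q = ṁ_c·Cp_c·(T_c,out − T_c,in)
ṁ_c = 1.0795e+06 / [2.26 × (23.5 − 3.65)] = 24064 kg/h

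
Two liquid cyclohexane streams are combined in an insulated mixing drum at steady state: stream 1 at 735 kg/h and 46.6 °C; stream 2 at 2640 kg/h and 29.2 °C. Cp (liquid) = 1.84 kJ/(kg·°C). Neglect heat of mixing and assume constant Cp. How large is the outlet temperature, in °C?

No heat crosses the boundary, so H_out = H_in.
Σ ṁᵢCp,ᵢTᵢ = 735×1.84×46.6 + 2640×1.84×29.2 = 204860
Σ ṁᵢCp,ᵢ = 735×1.84 + 2640×1.84 = 6210
T_out = 204860 / 6210 = 32.989 °C

T_out = 33.0 °C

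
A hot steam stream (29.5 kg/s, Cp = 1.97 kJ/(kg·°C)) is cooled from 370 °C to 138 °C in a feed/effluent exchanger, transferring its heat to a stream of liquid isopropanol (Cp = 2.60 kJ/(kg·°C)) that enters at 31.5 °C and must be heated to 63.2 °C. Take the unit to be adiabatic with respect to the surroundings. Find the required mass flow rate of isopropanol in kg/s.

ṁ_c = 164 kg/s

Heat released by hot stream: Q = 29.5 × 1.97 × (370 − 138) = 13483 kJ/s
Energy balance on cold side (adiabatic exchanger): Q = ṁ_c·Cp_c·(T_c,out − T_c,in)
ṁ_c = 13483 / [2.60 × (63.2 − 31.5)] = 163.59 kg/s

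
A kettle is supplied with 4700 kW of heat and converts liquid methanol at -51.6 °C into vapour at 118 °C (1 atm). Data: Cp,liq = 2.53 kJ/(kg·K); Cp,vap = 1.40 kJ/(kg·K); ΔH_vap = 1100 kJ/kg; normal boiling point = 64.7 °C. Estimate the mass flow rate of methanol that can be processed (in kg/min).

ṁ = 192 kg/min

Δh = 2.53×(64.7−-51.6) + 1100 + 1.40×(118−64.7) = 1468.9 kJ/kg
Q = 4700 kW = 4700 kJ/s = 282000 kJ/min
ṁ = Q/Δh = 282000 / 1468.9 = 191.99 kg/min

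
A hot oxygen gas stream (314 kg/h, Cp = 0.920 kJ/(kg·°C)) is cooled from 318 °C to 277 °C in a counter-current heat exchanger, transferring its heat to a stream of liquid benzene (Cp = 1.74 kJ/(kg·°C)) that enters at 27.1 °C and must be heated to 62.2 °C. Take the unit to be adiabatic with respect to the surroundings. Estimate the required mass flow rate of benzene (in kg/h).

Heat released by hot stream: Q = 314 × 0.920 × (318 − 277) = 11844 kJ/h
Energy balance on cold side (adiabatic exchanger): Q = ṁ_c·Cp_c·(T_c,out − T_c,in)
ṁ_c = 11844 / [1.74 × (62.2 − 27.1)] = 193.93 kg/h

ṁ_c = 194 kg/h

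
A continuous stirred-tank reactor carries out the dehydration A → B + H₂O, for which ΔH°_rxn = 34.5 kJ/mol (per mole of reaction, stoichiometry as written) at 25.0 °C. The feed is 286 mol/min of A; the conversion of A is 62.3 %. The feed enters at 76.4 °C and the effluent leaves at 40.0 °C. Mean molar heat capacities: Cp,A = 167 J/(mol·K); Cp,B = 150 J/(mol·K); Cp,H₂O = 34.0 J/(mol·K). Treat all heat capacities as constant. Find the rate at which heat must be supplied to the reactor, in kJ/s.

Q_in = 74.2 kJ/s

Extent of reaction ξ = 0.623 × 286 = 178.18 mol/min
Reaction term: ξ·ΔH°_rxn = 178.18 × 34.5 = 6147.1 kJ/min
Sensible, feed 76.4→25 °C: -2455 kJ/min
Outlet flows (mol/min): A 107.82, B 178.18, H₂O 178.18
Sensible, products 25→40.0 °C: 761.87 kJ/min
Q = ΔH = 4454 kJ/min = 74.234 kW
Heat supplied = 74.234 kJ/s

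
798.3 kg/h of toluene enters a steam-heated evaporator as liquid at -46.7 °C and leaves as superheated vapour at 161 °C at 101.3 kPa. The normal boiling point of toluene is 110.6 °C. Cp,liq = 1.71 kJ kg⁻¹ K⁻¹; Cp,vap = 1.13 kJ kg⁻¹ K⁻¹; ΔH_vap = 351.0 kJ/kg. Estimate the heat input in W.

liquid -46.7→110.6 °C: 268.98 kJ/kg
vaporisation at 110.6 °C: 351 kJ/kg
vapour 110.6→161 °C: 56.952 kJ/kg
Δh = 268.98 + 351 + 56.952 = 676.93 kJ/kg
Q = ṁ·Δh = 798.3 kg/h × 676.93 kJ/kg = 540400 kJ/h
|Q| = 150.11 kW = 150110 W

Q = 150000 W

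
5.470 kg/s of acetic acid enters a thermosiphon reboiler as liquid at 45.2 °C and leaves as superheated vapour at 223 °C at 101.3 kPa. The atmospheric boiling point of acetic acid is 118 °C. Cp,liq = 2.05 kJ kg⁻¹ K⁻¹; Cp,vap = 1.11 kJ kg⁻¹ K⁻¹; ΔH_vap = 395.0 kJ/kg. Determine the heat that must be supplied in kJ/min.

liquid 45.2→118 °C: 149.24 kJ/kg
vaporisation at 118 °C: 395 kJ/kg
vapour 118→223 °C: 116.55 kJ/kg
Δh = 149.24 + 395 + 116.55 = 660.79 kJ/kg
Q = ṁ·Δh = 5.470 kg/s × 660.79 kJ/kg = 3614.5 kJ/s
|Q| = 3614.5 kW = 216870 kJ/min

Q = 217000 kJ/min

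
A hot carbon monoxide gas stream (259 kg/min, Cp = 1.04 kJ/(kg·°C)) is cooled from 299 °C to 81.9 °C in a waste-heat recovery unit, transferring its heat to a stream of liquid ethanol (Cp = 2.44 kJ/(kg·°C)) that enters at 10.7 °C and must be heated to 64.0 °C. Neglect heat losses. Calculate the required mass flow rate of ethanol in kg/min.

ṁ_c = 450 kg/min

Heat released by hot stream: Q = 259 × 1.04 × (299 − 81.9) = 58478 kJ/min
Energy balance on cold side (adiabatic exchanger): Q = ṁ_c·Cp_c·(T_c,out − T_c,in)
ṁ_c = 58478 / [2.44 × (64.0 − 10.7)] = 449.65 kg/min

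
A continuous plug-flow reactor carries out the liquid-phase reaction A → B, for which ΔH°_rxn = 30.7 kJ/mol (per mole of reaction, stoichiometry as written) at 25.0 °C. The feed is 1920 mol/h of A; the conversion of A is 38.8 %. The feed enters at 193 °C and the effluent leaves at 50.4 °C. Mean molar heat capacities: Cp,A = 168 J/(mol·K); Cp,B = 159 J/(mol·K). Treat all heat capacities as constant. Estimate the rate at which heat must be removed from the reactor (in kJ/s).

Q_out = 6.47 kJ/s

Extent of reaction ξ = 0.388 × 1920 = 744.96 mol/h
Reaction term: ξ·ΔH°_rxn = 744.96 × 30.7 = 22870 kJ/h
Sensible, feed 193→25 °C: -54190 kJ/h
Outlet flows (mol/h): A 1175, B 744.96
Sensible, products 25→50.4 °C: 8022.7 kJ/h
Q = ΔH = -23297 kJ/h = -6.4714 kW
Heat removed = 6.4714 kJ/s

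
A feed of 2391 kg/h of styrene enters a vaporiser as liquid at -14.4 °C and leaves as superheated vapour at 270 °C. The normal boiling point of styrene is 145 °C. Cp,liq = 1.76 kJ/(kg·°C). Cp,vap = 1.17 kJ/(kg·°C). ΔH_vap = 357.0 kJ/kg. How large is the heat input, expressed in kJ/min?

Q = 31200 kJ/min

liquid -14.4→145 °C: 280.54 kJ/kg
vaporisation at 145 °C: 357 kJ/kg
vapour 145→270 °C: 146.25 kJ/kg
Δh = 280.54 + 357 + 146.25 = 783.79 kJ/kg
Q = ṁ·Δh = 2391 kg/h × 783.79 kJ/kg = 1.8741e+06 kJ/h
|Q| = 520.57 kW = 31234 kJ/min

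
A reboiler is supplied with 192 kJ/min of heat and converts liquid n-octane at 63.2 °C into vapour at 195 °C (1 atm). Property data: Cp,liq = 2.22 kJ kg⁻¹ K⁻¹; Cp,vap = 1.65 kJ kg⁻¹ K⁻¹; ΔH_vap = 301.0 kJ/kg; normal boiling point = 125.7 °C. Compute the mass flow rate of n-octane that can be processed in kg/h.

ṁ = 20.8 kg/h

Δh = 2.22×(125.7−63.2) + 301.0 + 1.65×(195−125.7) = 554.1 kJ/kg
Q = 192 kJ/min = 3.2 kJ/s = 11520 kJ/h
ṁ = Q/Δh = 11520 / 554.1 = 20.791 kg/h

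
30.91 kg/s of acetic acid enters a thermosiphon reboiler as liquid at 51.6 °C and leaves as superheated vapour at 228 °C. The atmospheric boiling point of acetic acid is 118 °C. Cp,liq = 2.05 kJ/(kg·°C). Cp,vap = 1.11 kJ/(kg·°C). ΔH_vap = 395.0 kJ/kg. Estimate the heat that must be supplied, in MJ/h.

liquid 51.6→118 °C: 136.12 kJ/kg
vaporisation at 118 °C: 395 kJ/kg
vapour 118→228 °C: 122.1 kJ/kg
Δh = 136.12 + 395 + 122.1 = 653.22 kJ/kg
Q = ṁ·Δh = 30.91 kg/s × 653.22 kJ/kg = 20191 kJ/s
|Q| = 20191 kW = 72688 MJ/h

Q = 72700 MJ/h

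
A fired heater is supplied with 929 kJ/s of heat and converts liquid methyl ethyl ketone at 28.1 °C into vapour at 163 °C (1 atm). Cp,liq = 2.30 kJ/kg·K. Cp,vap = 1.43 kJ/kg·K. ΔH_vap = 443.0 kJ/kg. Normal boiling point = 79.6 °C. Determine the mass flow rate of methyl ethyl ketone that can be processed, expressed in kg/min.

Δh = 2.30×(79.6−28.1) + 443.0 + 1.43×(163−79.6) = 680.71 kJ/kg
Q = 929 kJ/s = 929 kJ/s = 55740 kJ/min
ṁ = Q/Δh = 55740 / 680.71 = 81.885 kg/min

ṁ = 81.9 kg/min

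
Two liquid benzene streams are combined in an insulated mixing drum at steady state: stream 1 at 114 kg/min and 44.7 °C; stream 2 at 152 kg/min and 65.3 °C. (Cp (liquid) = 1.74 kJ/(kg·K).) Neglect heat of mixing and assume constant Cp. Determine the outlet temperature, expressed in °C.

Adiabatic, steady state ⇒ Σ ṁᵢCp,ᵢ(T_out − Tᵢ) = 0
T_out = Σ ṁᵢCp,ᵢTᵢ / Σ ṁᵢCp,ᵢ
      = 26137 / 462.84 = 56.471 °C

T_out = 56.5 °C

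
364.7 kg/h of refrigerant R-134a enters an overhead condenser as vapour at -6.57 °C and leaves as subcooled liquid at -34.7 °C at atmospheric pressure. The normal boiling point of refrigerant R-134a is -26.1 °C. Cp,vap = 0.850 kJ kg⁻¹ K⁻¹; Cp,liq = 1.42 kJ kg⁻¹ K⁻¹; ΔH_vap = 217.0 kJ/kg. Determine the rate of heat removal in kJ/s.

vapour -6.57→-26.1 °C: -16.601 kJ/kg
condensation at -26.1 °C: -217 kJ/kg
liquid -26.1→-34.7 °C: -12.212 kJ/kg
Δh = -16.601 + -217 + -12.212 = -245.81 kJ/kg
Q = ṁ·Δh = 364.7 kg/h × -245.81 kJ/kg = -89648 kJ/h
|Q| = 24.902 kW

Q_c = 24.9 kJ/s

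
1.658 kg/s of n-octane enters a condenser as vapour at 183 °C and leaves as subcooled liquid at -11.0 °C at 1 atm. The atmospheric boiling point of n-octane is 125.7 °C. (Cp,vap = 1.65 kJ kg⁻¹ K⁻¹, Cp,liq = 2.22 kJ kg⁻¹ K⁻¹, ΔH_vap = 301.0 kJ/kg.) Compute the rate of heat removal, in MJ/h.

Q_c = 4170 MJ/h

vapour 183→125.7 °C: -94.545 kJ/kg
condensation at 125.7 °C: -301 kJ/kg
liquid 125.7→-11.0 °C: -303.47 kJ/kg
Δh = -94.545 + -301 + -303.47 = -699.02 kJ/kg
Q = ṁ·Δh = 1.658 kg/s × -699.02 kJ/kg = -1159 kJ/s
|Q| = 1159 kW = 4172.3 MJ/h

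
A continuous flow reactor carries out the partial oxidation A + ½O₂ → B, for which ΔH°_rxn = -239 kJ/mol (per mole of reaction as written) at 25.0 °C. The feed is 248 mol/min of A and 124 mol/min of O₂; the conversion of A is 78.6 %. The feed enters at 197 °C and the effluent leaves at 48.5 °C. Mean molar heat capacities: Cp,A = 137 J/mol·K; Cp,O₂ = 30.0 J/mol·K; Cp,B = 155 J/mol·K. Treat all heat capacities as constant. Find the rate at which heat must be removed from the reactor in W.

Q_out = 870000 W

Extent of reaction ξ = 0.786 × 248 = 194.93 mol/min
Reaction term: ξ·ΔH°_rxn = 194.93 × -239 = -46588 kJ/min
Sensible, feed 197→25 °C: -6483.7 kJ/min
Outlet flows (mol/min): A 53.072, O₂ 26.536, B 194.93
Sensible, products 25→48.5 °C: 899.6 kJ/min
Q = ΔH = -52172 kJ/min = -869.53 kW
Heat removed = 869530 W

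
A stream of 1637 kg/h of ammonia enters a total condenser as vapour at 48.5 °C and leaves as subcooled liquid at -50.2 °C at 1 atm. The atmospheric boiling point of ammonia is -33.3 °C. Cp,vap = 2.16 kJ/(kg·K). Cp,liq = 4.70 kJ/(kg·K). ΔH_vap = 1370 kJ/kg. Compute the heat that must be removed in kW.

Q_c = 739 kW

vapour 48.5→-33.3 °C: -176.69 kJ/kg
condensation at -33.3 °C: -1370 kJ/kg
liquid -33.3→-50.2 °C: -79.43 kJ/kg
Δh = -176.69 + -1370 + -79.43 = -1626.1 kJ/kg
Q = ṁ·Δh = 1637 kg/h × -1626.1 kJ/kg = -2.662e+06 kJ/h
|Q| = 739.43 kW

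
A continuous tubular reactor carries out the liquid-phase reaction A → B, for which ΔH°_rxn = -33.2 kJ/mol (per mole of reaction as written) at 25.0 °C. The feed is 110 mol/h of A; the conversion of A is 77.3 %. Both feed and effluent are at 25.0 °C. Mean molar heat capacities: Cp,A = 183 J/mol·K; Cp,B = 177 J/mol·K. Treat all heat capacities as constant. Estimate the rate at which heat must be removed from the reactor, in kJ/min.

Q_out = 47.0 kJ/min

Extent of reaction ξ = 0.773 × 110 = 85.03 mol/h
Reaction term: ξ·ΔH°_rxn = 85.03 × -33.2 = -2823 kJ/h
Q = ΔH = -2823 kJ/h = -0.78417 kW
Heat removed = 47.05 kJ/min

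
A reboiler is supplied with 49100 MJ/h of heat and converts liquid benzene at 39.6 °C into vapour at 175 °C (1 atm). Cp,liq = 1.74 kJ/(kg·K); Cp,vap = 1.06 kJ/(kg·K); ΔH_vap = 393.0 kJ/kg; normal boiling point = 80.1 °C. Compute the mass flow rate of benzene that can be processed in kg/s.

ṁ = 24.2 kg/s

Δh = 1.74×(80.1−39.6) + 393.0 + 1.06×(175−80.1) = 564.06 kJ/kg
Q = 49100 MJ/h = 13639 kJ/s = 13639 kJ/s
ṁ = Q/Δh = 13639 / 564.06 = 24.18 kg/s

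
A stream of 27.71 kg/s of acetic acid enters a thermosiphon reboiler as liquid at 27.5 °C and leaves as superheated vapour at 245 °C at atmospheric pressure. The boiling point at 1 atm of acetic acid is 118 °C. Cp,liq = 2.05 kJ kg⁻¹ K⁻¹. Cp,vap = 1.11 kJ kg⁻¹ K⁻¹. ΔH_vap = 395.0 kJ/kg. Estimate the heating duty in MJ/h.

Q = 72000 MJ/h

liquid 27.5→118 °C: 185.52 kJ/kg
vaporisation at 118 °C: 395 kJ/kg
vapour 118→245 °C: 140.97 kJ/kg
Δh = 185.52 + 395 + 140.97 = 721.5 kJ/kg
Q = ṁ·Δh = 27.71 kg/s × 721.5 kJ/kg = 19993 kJ/s
|Q| = 19993 kW = 71973 MJ/h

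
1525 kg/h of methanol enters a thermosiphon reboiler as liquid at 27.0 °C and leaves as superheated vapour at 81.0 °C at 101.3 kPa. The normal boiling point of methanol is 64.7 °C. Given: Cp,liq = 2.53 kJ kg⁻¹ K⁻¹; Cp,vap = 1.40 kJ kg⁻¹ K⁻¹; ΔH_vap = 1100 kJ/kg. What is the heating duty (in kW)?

liquid 27.0→64.7 °C: 95.381 kJ/kg
vaporisation at 64.7 °C: 1100 kJ/kg
vapour 64.7→81.0 °C: 22.82 kJ/kg
Δh = 95.381 + 1100 + 22.82 = 1218.2 kJ/kg
Q = ṁ·Δh = 1525 kg/h × 1218.2 kJ/kg = 1.8578e+06 kJ/h
|Q| = 516.04 kW

Q = 516 kW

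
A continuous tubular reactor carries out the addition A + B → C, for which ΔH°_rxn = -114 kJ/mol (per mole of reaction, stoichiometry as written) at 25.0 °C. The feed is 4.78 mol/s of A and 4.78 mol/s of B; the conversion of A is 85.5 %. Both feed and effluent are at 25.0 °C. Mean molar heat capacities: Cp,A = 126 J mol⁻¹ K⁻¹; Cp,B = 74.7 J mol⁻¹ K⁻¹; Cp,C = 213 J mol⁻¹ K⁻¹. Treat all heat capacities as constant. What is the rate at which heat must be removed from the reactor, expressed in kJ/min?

Extent of reaction ξ = 0.855 × 4.78 = 4.0869 mol/s
Reaction term: ξ·ΔH°_rxn = 4.0869 × -114 = -465.91 kJ/s
Q = ΔH = -465.91 kJ/s = -465.91 kW
Heat removed = 27954 kJ/min

Q_out = 28000 kJ/min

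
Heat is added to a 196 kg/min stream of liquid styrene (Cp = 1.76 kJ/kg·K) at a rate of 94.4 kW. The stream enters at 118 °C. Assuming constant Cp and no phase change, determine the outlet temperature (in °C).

Q = 94.4 kW = 5664 kJ/min
ΔT = Q/(ṁ·Cp) = 5664/(196×1.76) = 16.419 K
T_out = 118 + 16.419 = 134.42 °C

T_out = 134 °C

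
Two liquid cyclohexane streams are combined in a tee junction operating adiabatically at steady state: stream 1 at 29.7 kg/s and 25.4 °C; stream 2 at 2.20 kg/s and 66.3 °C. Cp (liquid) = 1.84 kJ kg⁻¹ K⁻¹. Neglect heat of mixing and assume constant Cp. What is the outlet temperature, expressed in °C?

No heat crosses the boundary, so H_out = H_in.
Σ ṁᵢCp,ᵢTᵢ = 29.7×1.84×25.4 + 2.20×1.84×66.3 = 1656.4
Σ ṁᵢCp,ᵢ = 29.7×1.84 + 2.20×1.84 = 58.696
T_out = 1656.4 / 58.696 = 28.221 °C

T_out = 28.2 °C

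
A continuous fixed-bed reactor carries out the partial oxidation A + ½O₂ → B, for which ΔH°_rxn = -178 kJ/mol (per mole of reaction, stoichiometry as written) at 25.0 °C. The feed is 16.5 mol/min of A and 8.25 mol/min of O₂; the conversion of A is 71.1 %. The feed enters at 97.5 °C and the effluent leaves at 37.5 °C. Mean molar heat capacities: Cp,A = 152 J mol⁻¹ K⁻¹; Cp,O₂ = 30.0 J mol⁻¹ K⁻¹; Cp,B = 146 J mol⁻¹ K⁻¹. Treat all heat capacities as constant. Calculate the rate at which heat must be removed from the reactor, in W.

Extent of reaction ξ = 0.711 × 16.5 = 11.731 mol/min
Reaction term: ξ·ΔH°_rxn = 11.731 × -178 = -2088.2 kJ/min
Sensible, feed 97.5→25 °C: -199.77 kJ/min
Outlet flows (mol/min): A 4.7685, O₂ 2.3843, B 11.731
Sensible, products 25→37.5 °C: 31.364 kJ/min
Q = ΔH = -2256.6 kJ/min = -37.61 kW
Heat removed = 37610 W

Q_out = 37600 W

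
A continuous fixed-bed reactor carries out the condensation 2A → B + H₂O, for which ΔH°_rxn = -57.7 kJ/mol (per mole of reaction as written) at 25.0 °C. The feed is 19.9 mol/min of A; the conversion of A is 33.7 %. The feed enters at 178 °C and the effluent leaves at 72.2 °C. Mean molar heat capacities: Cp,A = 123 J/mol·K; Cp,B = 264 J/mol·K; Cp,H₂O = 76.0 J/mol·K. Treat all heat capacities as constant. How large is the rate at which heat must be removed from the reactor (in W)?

Extent of reaction ξ = 0.337 × 19.9 / 2 = 3.3531 mol/min
Reaction term: ξ·ΔH°_rxn = 3.3531 × -57.7 = -193.48 kJ/min
Sensible, feed 178→25 °C: -374.5 kJ/min
Outlet flows (mol/min): A 13.194, B 3.3531, H₂O 3.3531
Sensible, products 25→72.2 °C: 130.41 kJ/min
Q = ΔH = -437.57 kJ/min = -7.2928 kW
Heat removed = 7292.8 W

Q_out = 7290 W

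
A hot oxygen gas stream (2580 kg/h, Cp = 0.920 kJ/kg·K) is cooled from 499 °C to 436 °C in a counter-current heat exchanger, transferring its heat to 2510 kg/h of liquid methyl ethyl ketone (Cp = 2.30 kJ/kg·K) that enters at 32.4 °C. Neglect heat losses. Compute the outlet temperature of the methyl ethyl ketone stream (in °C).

T_c,out = 58.3 °C

Heat released by hot stream: Q = 2580 × 0.920 × (499 − 436) = 149540 kJ/h
Energy balance on cold side (adiabatic exchanger): Q = ṁ_c·Cp_c·(T_c,out − T_c,in)
T_c,out = 32.4 + 149540/(2510 × 2.30) = 58.303 °C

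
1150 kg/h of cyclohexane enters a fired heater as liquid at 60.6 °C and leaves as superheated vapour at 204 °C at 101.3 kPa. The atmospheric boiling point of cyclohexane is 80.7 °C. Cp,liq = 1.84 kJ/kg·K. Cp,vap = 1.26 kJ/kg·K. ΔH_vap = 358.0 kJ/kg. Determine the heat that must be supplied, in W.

liquid 60.6→80.7 °C: 36.984 kJ/kg
vaporisation at 80.7 °C: 358 kJ/kg
vapour 80.7→204 °C: 155.36 kJ/kg
Δh = 36.984 + 358 + 155.36 = 550.34 kJ/kg
Q = ṁ·Δh = 1150 kg/h × 550.34 kJ/kg = 632890 kJ/h
|Q| = 175.8 kW = 175800 W

Q = 176000 W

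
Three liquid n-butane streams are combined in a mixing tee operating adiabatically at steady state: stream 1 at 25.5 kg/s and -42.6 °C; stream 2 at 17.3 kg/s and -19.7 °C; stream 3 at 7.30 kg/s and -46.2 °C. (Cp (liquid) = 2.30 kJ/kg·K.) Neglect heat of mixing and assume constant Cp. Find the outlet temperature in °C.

T_out = -35.2 °C

Adiabatic, steady state ⇒ Σ ṁᵢCp,ᵢ(T_out − Tᵢ) = 0
Σ ṁᵢCp,ᵢTᵢ = 25.5×2.30×-42.6 + 17.3×2.30×-19.7 + 7.30×2.30×-46.2 = -4058.1
Σ ṁᵢCp,ᵢ = 25.5×2.30 + 17.3×2.30 + 7.30×2.30 = 115.23
T_out = -4058.1 / 115.23 = -35.217 °C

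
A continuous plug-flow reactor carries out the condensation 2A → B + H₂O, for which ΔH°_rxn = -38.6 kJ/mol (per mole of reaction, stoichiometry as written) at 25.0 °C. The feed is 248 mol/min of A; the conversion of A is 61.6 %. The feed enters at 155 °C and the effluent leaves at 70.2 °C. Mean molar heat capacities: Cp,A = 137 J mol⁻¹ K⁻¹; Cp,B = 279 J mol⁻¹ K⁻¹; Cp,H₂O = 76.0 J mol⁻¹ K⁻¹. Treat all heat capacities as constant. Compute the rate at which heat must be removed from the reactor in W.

Q_out = 92500 W

Extent of reaction ξ = 0.616 × 248 / 2 = 76.384 mol/min
Reaction term: ξ·ΔH°_rxn = 76.384 × -38.6 = -2948.4 kJ/min
Sensible, feed 155→25 °C: -4416.9 kJ/min
Outlet flows (mol/min): A 95.232, B 76.384, H₂O 76.384
Sensible, products 25→70.2 °C: 1815.4 kJ/min
Q = ΔH = -5549.9 kJ/min = -92.499 kW
Heat removed = 92499 W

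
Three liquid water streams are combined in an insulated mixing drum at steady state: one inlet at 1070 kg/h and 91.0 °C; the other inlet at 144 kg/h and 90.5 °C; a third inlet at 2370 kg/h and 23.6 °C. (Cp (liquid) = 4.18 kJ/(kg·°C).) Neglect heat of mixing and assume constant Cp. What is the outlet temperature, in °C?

T_out = 46.4 °C

No heat crosses the boundary, so H_out = H_in.
T_out = Σ ṁᵢCp,ᵢTᵢ / Σ ṁᵢCp,ᵢ
      = 695280 / 14981 = 46.41 °C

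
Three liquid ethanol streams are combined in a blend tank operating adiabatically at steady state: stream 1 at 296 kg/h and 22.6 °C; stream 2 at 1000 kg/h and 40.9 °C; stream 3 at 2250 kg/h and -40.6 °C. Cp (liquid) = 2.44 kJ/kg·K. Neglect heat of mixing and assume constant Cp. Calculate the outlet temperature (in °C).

T_out = -12.3 °C

Adiabatic, steady state ⇒ Σ ṁᵢCp,ᵢ(T_out − Tᵢ) = 0
Σ ṁᵢCp,ᵢTᵢ = 296×2.44×22.6 + 1000×2.44×40.9 + 2250×2.44×-40.6 = -106780
Σ ṁᵢCp,ᵢ = 296×2.44 + 1000×2.44 + 2250×2.44 = 8652.2
T_out = -106780 / 8652.2 = -12.341 °C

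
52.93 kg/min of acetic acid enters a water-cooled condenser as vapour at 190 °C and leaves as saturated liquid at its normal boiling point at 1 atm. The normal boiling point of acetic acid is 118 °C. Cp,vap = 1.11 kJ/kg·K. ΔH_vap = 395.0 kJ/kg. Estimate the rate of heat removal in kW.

vapour 190→118 °C: -79.92 kJ/kg
condensation at 118 °C: -395 kJ/kg
Δh = -79.92 + -395 = -474.92 kJ/kg
Q = ṁ·Δh = 52.93 kg/min × -474.92 kJ/kg = -25138 kJ/min
|Q| = 418.96 kW

Q_c = 419 kW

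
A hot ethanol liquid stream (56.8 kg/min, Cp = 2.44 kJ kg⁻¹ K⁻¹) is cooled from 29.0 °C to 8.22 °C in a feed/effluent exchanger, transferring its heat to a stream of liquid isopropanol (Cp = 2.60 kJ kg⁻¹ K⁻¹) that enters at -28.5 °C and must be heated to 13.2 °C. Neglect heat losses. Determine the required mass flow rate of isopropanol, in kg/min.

Heat released by hot stream: Q = 56.8 × 2.44 × (29.0 − 8.22) = 2879.9 kJ/min
Energy balance on cold side (adiabatic exchanger): Q = ṁ_c·Cp_c·(T_c,out − T_c,in)
ṁ_c = 2879.9 / [2.60 × (13.2 − -28.5)] = 26.563 kg/min

ṁ_c = 26.6 kg/min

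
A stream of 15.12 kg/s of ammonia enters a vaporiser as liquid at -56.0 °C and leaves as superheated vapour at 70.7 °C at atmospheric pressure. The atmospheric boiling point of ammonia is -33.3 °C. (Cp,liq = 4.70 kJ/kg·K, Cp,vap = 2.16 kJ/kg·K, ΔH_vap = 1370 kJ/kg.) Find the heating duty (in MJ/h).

Q = 92600 MJ/h

liquid -56.0→-33.3 °C: 106.69 kJ/kg
vaporisation at -33.3 °C: 1370 kJ/kg
vapour -33.3→70.7 °C: 224.64 kJ/kg
Δh = 106.69 + 1370 + 224.64 = 1701.3 kJ/kg
Q = ṁ·Δh = 15.12 kg/s × 1701.3 kJ/kg = 25724 kJ/s
|Q| = 25724 kW = 92607 MJ/h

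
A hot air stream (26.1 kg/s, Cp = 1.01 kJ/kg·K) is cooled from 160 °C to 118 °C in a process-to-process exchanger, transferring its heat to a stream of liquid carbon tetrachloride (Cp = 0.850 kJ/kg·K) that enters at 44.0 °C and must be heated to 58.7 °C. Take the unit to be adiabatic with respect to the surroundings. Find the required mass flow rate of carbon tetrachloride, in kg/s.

ṁ_c = 88.6 kg/s

Heat released by hot stream: Q = 26.1 × 1.01 × (160 − 118) = 1107.2 kJ/s
Energy balance on cold side (adiabatic exchanger): Q = ṁ_c·Cp_c·(T_c,out − T_c,in)
ṁ_c = 1107.2 / [0.850 × (58.7 − 44.0)] = 88.608 kg/s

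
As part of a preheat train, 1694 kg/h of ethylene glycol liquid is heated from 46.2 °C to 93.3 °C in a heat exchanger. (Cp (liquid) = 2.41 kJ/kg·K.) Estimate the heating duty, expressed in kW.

Q = 53.4 kW

Q = ṁ·Cp·ΔT = 1694 × 2.41 × (93.3 − 46.2) = 192290 kJ/h
Converting: 192290 / 3600 s = 53.413 kW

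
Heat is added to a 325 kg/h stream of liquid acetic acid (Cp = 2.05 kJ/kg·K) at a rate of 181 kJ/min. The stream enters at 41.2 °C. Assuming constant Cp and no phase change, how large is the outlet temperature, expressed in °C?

Q = 181 kJ/min = 10860 kJ/h
ΔT = Q/(ṁ·Cp) = 10860/(325×2.05) = 16.3 K
T_out = 41.2 + 16.3 = 57.5 °C

T_out = 57.5 °C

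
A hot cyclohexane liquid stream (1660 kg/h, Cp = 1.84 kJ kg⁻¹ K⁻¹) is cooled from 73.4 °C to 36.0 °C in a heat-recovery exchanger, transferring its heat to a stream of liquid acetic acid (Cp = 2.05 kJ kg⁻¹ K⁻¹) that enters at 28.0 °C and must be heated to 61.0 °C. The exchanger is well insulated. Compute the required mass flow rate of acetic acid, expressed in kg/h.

ṁ_c = 1690 kg/h

Heat released by hot stream: Q = 1660 × 1.84 × (73.4 − 36.0) = 114230 kJ/h
Energy balance on cold side (adiabatic exchanger): Q = ṁ_c·Cp_c·(T_c,out − T_c,in)
ṁ_c = 114230 / [2.05 × (61.0 − 28.0)] = 1688.6 kg/h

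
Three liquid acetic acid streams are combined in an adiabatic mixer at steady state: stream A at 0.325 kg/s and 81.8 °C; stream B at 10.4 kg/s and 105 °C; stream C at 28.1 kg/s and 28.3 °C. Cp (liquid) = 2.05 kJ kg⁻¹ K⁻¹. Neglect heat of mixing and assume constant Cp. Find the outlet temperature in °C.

T_out = 49.3 °C

Adiabatic, steady state ⇒ Σ ṁᵢCp,ᵢ(T_out − Tᵢ) = 0
Σ ṁᵢCp,ᵢTᵢ = 0.325×2.05×81.8 + 10.4×2.05×105 + 28.1×2.05×28.3 = 3923.3
Σ ṁᵢCp,ᵢ = 0.325×2.05 + 10.4×2.05 + 28.1×2.05 = 79.591
T_out = 3923.3 / 79.591 = 49.293 °C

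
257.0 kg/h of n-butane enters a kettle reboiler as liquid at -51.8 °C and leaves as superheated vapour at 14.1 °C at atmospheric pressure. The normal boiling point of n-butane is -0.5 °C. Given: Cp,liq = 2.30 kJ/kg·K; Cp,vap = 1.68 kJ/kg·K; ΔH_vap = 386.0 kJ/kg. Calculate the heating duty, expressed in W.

Q = 37700 W

liquid -51.8→-0.5 °C: 117.99 kJ/kg
vaporisation at -0.5 °C: 386 kJ/kg
vapour -0.5→14.1 °C: 24.528 kJ/kg
Δh = 117.99 + 386 + 24.528 = 528.52 kJ/kg
Q = ṁ·Δh = 257.0 kg/h × 528.52 kJ/kg = 135830 kJ/h
|Q| = 37.73 kW = 37730 W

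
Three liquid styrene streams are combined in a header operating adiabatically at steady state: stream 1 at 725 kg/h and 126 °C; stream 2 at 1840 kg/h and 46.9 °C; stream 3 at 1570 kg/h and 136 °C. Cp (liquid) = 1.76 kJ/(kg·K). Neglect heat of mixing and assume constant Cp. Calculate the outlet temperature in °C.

No heat crosses the boundary, so H_out = H_in.
T_out = Σ ṁᵢCp,ᵢTᵢ / Σ ṁᵢCp,ᵢ
      = 688450 / 7277.6 = 94.599 °C

T_out = 94.6 °C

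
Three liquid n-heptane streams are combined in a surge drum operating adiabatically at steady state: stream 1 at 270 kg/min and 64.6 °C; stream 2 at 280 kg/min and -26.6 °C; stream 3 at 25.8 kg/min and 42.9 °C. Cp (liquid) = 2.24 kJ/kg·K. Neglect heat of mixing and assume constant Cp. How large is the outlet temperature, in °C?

T_out = 19.3 °C

Energy balance with Q = 0: Σ ṁᵢCp,ᵢ(T_out − Tᵢ) = 0
Σ ṁᵢCp,ᵢTᵢ = 270×2.24×64.6 + 280×2.24×-26.6 + 25.8×2.24×42.9 = 24866
Σ ṁᵢCp,ᵢ = 270×2.24 + 280×2.24 + 25.8×2.24 = 1289.8
T_out = 24866 / 1289.8 = 19.279 °C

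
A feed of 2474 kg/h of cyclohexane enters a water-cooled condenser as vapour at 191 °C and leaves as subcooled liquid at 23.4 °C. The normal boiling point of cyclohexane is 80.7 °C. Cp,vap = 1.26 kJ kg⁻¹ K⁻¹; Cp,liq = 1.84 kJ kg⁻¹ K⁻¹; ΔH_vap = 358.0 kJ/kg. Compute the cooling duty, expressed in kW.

vapour 191→80.7 °C: -138.98 kJ/kg
condensation at 80.7 °C: -358 kJ/kg
liquid 80.7→23.4 °C: -105.43 kJ/kg
Δh = -138.98 + -358 + -105.43 = -602.41 kJ/kg
Q = ṁ·Δh = 2474 kg/h × -602.41 kJ/kg = -1.4904e+06 kJ/h
|Q| = 413.99 kW

Q_c = 414 kW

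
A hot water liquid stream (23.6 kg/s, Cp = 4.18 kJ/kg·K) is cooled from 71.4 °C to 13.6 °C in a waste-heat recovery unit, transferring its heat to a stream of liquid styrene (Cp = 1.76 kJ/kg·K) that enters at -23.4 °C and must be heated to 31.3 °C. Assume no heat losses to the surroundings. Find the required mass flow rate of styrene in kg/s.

ṁ_c = 59.2 kg/s

Heat released by hot stream: Q = 23.6 × 4.18 × (71.4 − 13.6) = 5701.9 kJ/s
Energy balance on cold side (adiabatic exchanger): Q = ṁ_c·Cp_c·(T_c,out − T_c,in)
ṁ_c = 5701.9 / [1.76 × (31.3 − -23.4)] = 59.227 kg/s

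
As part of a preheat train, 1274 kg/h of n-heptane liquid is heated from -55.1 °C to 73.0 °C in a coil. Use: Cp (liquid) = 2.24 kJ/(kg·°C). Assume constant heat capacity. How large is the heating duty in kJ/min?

Q = ṁ·Cp·ΔT = 1274 × 2.24 × (73.0 − -55.1) = 365570 kJ/h
Converting: 365570 / 3600 s = 101.55 kW
Heating duty = 6092.8 kJ/min

Q = 6090 kJ/min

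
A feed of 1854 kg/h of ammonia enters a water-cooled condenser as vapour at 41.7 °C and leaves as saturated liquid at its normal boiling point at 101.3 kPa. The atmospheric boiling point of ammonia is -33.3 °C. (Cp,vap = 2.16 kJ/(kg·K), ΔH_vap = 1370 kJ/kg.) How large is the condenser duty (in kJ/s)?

vapour 41.7→-33.3 °C: -162 kJ/kg
condensation at -33.3 °C: -1370 kJ/kg
Δh = -162 + -1370 = -1532 kJ/kg
Q = ṁ·Δh = 1854 kg/h × -1532 kJ/kg = -2.8403e+06 kJ/h
|Q| = 788.98 kW

Q_c = 789 kJ/s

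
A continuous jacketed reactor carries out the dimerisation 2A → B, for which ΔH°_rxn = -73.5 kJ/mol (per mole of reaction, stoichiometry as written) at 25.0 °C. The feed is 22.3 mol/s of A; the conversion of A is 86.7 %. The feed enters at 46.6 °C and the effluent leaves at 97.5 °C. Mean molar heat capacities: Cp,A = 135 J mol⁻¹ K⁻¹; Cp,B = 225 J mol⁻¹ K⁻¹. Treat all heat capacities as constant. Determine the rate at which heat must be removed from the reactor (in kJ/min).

Q_out = 35300 kJ/min

Extent of reaction ξ = 0.867 × 22.3 / 2 = 9.667 mol/s
Reaction term: ξ·ΔH°_rxn = 9.667 × -73.5 = -710.53 kJ/s
Sensible, feed 46.6→25 °C: -65.027 kJ/s
Outlet flows (mol/s): A 2.9659, B 9.667
Sensible, products 25→97.5 °C: 186.72 kJ/s
Q = ΔH = -588.83 kJ/s = -588.83 kW
Heat removed = 35330 kJ/min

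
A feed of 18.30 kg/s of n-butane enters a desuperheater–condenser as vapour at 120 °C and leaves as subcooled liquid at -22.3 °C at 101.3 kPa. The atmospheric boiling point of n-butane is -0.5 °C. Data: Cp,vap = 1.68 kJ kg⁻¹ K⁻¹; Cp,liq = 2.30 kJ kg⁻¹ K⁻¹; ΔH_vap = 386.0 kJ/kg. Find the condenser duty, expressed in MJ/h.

vapour 120→-0.5 °C: -202.44 kJ/kg
condensation at -0.5 °C: -386 kJ/kg
liquid -0.5→-22.3 °C: -50.14 kJ/kg
Δh = -202.44 + -386 + -50.14 = -638.58 kJ/kg
Q = ṁ·Δh = 18.30 kg/s × -638.58 kJ/kg = -11686 kJ/s
|Q| = 11686 kW = 42070 MJ/h

Q_c = 42100 MJ/h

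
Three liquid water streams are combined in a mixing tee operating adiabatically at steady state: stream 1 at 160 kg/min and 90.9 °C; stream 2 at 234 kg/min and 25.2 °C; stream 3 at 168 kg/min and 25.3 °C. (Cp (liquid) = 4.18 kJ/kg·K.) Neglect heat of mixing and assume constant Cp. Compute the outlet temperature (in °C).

Adiabatic, steady state ⇒ Σ ṁᵢCp,ᵢ(T_out − Tᵢ) = 0
T_out = Σ ṁᵢCp,ᵢTᵢ / Σ ṁᵢCp,ᵢ
      = 103210 / 2349.2 = 43.935 °C

T_out = 43.9 °C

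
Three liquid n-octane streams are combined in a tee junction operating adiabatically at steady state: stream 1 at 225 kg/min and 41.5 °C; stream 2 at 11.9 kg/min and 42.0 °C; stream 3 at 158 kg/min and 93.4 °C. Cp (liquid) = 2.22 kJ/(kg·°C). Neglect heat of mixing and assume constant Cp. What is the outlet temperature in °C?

T_out = 62.3 °C

Energy balance with Q = 0: Σ ṁᵢCp,ᵢ(T_out − Tᵢ) = 0
T_out = Σ ṁᵢCp,ᵢTᵢ / Σ ṁᵢCp,ᵢ
      = 54600 / 876.68 = 62.28 °C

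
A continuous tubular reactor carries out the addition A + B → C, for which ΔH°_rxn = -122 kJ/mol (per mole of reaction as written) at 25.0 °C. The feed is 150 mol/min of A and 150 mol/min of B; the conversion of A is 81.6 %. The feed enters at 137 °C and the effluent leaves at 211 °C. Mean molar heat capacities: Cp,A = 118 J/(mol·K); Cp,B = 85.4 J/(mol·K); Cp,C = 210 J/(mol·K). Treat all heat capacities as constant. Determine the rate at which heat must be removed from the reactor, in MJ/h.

Extent of reaction ξ = 0.816 × 150 = 122.4 mol/min
Reaction term: ξ·ΔH°_rxn = 122.4 × -122 = -14933 kJ/min
Sensible, feed 137→25 °C: -3417.1 kJ/min
Outlet flows (mol/min): A 27.6, B 27.6, C 122.4
Sensible, products 25→211 °C: 5825.1 kJ/min
Q = ΔH = -12525 kJ/min = -208.75 kW
Heat removed = 751.49 MJ/h

Q_out = 751 MJ/h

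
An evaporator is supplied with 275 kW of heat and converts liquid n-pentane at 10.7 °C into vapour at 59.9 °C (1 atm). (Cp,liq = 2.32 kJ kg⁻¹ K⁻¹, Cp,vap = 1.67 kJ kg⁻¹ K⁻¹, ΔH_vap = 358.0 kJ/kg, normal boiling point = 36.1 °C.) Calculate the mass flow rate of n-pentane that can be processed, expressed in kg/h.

Δh = 2.32×(36.1−10.7) + 358.0 + 1.67×(59.9−36.1) = 456.67 kJ/kg
Q = 275 kW = 275 kJ/s = 990000 kJ/h
ṁ = Q/Δh = 990000 / 456.67 = 2167.8 kg/h

ṁ = 2170 kg/h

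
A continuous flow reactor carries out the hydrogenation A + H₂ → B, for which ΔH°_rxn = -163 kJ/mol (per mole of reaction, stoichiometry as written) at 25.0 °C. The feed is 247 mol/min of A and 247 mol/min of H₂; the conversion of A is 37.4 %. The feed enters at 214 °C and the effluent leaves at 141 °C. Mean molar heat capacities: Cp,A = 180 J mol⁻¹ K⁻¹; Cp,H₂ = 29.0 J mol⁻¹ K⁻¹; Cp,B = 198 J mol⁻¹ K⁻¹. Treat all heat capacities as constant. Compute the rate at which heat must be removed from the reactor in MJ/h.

Extent of reaction ξ = 0.374 × 247 = 92.378 mol/min
Reaction term: ξ·ΔH°_rxn = 92.378 × -163 = -15058 kJ/min
Sensible, feed 214→25 °C: -9756.7 kJ/min
Outlet flows (mol/min): A 154.62, H₂ 154.62, B 92.378
Sensible, products 25→141 °C: 5870.4 kJ/min
Q = ΔH = -18944 kJ/min = -315.73 kW
Heat removed = 1136.6 MJ/h

Q_out = 1140 MJ/h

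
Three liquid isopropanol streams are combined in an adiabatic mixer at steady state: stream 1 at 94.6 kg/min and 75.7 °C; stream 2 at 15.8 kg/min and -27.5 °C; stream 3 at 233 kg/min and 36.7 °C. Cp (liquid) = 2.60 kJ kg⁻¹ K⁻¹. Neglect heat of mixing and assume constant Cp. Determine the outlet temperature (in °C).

Adiabatic, steady state ⇒ Σ ṁᵢCp,ᵢ(T_out − Tᵢ) = 0
T_out = Σ ṁᵢCp,ᵢTᵢ / Σ ṁᵢCp,ᵢ
      = 39722 / 892.84 = 44.49 °C

T_out = 44.5 °C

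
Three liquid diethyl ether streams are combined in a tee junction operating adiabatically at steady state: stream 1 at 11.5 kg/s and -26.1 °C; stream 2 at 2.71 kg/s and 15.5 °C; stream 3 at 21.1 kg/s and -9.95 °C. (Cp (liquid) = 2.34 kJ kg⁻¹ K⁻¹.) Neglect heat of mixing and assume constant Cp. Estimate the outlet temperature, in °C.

No heat crosses the boundary, so H_out = H_in.
Σ ṁᵢCp,ᵢTᵢ = 11.5×2.34×-26.1 + 2.71×2.34×15.5 + 21.1×2.34×-9.95 = -1095.3
Σ ṁᵢCp,ᵢ = 11.5×2.34 + 2.71×2.34 + 21.1×2.34 = 82.625
T_out = -1095.3 / 82.625 = -13.257 °C

T_out = -13.3 °C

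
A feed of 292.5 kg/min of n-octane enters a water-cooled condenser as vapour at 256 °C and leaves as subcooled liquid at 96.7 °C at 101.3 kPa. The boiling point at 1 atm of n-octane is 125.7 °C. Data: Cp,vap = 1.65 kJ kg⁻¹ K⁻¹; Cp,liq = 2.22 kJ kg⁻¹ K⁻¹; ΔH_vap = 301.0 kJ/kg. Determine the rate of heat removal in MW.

vapour 256→125.7 °C: -215 kJ/kg
condensation at 125.7 °C: -301 kJ/kg
liquid 125.7→96.7 °C: -64.38 kJ/kg
Δh = -215 + -301 + -64.38 = -580.38 kJ/kg
Q = ṁ·Δh = 292.5 kg/min × -580.38 kJ/kg = -169760 kJ/min
|Q| = 2829.3 kW = 2.8293 MW

Q_c = 2.83 MW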